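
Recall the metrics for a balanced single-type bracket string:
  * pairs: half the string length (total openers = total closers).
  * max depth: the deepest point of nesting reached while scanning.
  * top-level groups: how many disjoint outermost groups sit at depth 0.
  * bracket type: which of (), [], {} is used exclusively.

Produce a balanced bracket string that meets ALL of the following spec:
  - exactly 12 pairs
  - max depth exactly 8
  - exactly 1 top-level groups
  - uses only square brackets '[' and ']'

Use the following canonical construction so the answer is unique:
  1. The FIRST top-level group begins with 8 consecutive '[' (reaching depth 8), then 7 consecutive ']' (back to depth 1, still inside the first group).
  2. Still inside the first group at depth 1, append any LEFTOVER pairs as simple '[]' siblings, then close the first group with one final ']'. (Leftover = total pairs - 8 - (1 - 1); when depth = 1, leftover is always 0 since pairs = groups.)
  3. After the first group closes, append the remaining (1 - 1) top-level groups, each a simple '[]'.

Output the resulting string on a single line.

Answer: [[[[[[[[]]]]]]][][][][]]

Derivation:
Spec: pairs=12 depth=8 groups=1
Leftover pairs = 12 - 8 - (1-1) = 4
First group: deep chain of depth 8 + 4 sibling pairs
Remaining 0 groups: simple '[]' each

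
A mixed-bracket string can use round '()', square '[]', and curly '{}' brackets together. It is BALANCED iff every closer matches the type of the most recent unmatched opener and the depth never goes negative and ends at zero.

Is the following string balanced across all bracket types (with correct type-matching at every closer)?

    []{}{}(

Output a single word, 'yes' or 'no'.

pos 0: push '['; stack = [
pos 1: ']' matches '['; pop; stack = (empty)
pos 2: push '{'; stack = {
pos 3: '}' matches '{'; pop; stack = (empty)
pos 4: push '{'; stack = {
pos 5: '}' matches '{'; pop; stack = (empty)
pos 6: push '('; stack = (
end: stack still non-empty (() → INVALID
Verdict: unclosed openers at end: ( → no

Answer: no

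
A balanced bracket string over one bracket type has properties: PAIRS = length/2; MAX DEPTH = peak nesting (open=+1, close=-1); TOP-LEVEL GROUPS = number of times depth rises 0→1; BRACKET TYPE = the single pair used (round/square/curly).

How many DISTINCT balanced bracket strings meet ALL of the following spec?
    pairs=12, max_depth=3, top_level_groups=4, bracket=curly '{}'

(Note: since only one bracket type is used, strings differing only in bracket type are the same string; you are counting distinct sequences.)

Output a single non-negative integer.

Answer: 6283

Derivation:
Spec: pairs=12 depth=3 groups=4
Count(depth <= 3) = 6448
Count(depth <= 2) = 165
Count(depth == 3) = 6448 - 165 = 6283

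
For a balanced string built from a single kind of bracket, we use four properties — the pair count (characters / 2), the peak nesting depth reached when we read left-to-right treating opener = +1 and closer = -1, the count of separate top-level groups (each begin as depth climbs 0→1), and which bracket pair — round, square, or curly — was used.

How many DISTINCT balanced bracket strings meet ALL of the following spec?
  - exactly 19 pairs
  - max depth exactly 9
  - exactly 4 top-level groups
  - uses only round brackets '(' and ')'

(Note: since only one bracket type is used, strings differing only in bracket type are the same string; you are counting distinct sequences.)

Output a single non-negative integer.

Answer: 6481728

Derivation:
Spec: pairs=19 depth=9 groups=4
Count(depth <= 9) = 215653856
Count(depth <= 8) = 209172128
Count(depth == 9) = 215653856 - 209172128 = 6481728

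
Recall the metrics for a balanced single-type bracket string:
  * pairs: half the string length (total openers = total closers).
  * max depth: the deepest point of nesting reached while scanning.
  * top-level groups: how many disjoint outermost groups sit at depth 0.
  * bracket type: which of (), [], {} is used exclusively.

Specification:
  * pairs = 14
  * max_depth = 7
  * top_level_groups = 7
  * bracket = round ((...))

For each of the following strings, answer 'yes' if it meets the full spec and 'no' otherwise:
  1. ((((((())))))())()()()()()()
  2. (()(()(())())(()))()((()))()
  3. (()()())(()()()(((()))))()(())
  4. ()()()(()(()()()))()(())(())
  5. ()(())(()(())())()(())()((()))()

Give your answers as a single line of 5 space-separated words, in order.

String 1 '((((((())))))())()()()()()()': depth seq [1 2 3 4 5 6 7 6 5 4 3 2 1 2 1 0 1 0 1 0 1 0 1 0 1 0 1 0]
  -> pairs=14 depth=7 groups=7 -> yes
String 2 '(()(()(())())(()))()((()))()': depth seq [1 2 1 2 3 2 3 4 3 2 3 2 1 2 3 2 1 0 1 0 1 2 3 2 1 0 1 0]
  -> pairs=14 depth=4 groups=4 -> no
String 3 '(()()())(()()()(((()))))()(())': depth seq [1 2 1 2 1 2 1 0 1 2 1 2 1 2 1 2 3 4 5 4 3 2 1 0 1 0 1 2 1 0]
  -> pairs=15 depth=5 groups=4 -> no
String 4 '()()()(()(()()()))()(())(())': depth seq [1 0 1 0 1 0 1 2 1 2 3 2 3 2 3 2 1 0 1 0 1 2 1 0 1 2 1 0]
  -> pairs=14 depth=3 groups=7 -> no
String 5 '()(())(()(())())()(())()((()))()': depth seq [1 0 1 2 1 0 1 2 1 2 3 2 1 2 1 0 1 0 1 2 1 0 1 0 1 2 3 2 1 0 1 0]
  -> pairs=16 depth=3 groups=8 -> no

Answer: yes no no no no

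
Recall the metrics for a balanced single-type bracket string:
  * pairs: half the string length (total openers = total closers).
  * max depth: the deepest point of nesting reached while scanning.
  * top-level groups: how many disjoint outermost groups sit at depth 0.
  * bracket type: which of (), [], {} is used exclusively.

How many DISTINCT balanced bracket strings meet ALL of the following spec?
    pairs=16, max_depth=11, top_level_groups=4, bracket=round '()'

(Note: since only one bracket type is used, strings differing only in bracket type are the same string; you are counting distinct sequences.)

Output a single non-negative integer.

Answer: 1092

Derivation:
Spec: pairs=16 depth=11 groups=4
Count(depth <= 11) = 4345865
Count(depth <= 10) = 4344773
Count(depth == 11) = 4345865 - 4344773 = 1092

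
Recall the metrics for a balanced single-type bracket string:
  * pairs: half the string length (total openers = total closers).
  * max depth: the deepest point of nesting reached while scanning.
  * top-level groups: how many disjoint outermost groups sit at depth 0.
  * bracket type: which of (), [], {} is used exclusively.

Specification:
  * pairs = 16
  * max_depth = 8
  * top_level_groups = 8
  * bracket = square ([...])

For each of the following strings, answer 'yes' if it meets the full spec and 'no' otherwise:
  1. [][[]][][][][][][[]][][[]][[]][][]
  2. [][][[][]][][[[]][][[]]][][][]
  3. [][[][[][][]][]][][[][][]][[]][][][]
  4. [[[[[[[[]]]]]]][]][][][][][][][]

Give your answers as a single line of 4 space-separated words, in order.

Answer: no no no yes

Derivation:
String 1 '[][[]][][][][][][[]][][[]][[]][][]': depth seq [1 0 1 2 1 0 1 0 1 0 1 0 1 0 1 0 1 2 1 0 1 0 1 2 1 0 1 2 1 0 1 0 1 0]
  -> pairs=17 depth=2 groups=13 -> no
String 2 '[][][[][]][][[[]][][[]]][][][]': depth seq [1 0 1 0 1 2 1 2 1 0 1 0 1 2 3 2 1 2 1 2 3 2 1 0 1 0 1 0 1 0]
  -> pairs=15 depth=3 groups=8 -> no
String 3 '[][[][[][][]][]][][[][][]][[]][][][]': depth seq [1 0 1 2 1 2 3 2 3 2 3 2 1 2 1 0 1 0 1 2 1 2 1 2 1 0 1 2 1 0 1 0 1 0 1 0]
  -> pairs=18 depth=3 groups=8 -> no
String 4 '[[[[[[[[]]]]]]][]][][][][][][][]': depth seq [1 2 3 4 5 6 7 8 7 6 5 4 3 2 1 2 1 0 1 0 1 0 1 0 1 0 1 0 1 0 1 0]
  -> pairs=16 depth=8 groups=8 -> yes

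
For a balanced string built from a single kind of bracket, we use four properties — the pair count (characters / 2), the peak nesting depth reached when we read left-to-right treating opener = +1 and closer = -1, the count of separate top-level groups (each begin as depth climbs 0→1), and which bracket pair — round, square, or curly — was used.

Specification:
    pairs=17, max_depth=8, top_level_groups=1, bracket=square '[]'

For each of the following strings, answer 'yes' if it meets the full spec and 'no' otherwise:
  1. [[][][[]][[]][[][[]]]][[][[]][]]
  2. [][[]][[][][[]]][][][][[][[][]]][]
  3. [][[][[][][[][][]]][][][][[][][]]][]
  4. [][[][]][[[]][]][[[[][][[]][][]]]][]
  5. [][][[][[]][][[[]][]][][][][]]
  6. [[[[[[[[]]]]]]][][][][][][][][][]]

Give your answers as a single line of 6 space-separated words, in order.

String 1 '[[][][[]][[]][[][[]]]][[][[]][]]': depth seq [1 2 1 2 1 2 3 2 1 2 3 2 1 2 3 2 3 4 3 2 1 0 1 2 1 2 3 2 1 2 1 0]
  -> pairs=16 depth=4 groups=2 -> no
String 2 '[][[]][[][][[]]][][][][[][[][]]][]': depth seq [1 0 1 2 1 0 1 2 1 2 1 2 3 2 1 0 1 0 1 0 1 0 1 2 1 2 3 2 3 2 1 0 1 0]
  -> pairs=17 depth=3 groups=8 -> no
String 3 '[][[][[][][[][][]]][][][][[][][]]][]': depth seq [1 0 1 2 1 2 3 2 3 2 3 4 3 4 3 4 3 2 1 2 1 2 1 2 1 2 3 2 3 2 3 2 1 0 1 0]
  -> pairs=18 depth=4 groups=3 -> no
String 4 '[][[][]][[[]][]][[[[][][[]][][]]]][]': depth seq [1 0 1 2 1 2 1 0 1 2 3 2 1 2 1 0 1 2 3 4 3 4 3 4 5 4 3 4 3 4 3 2 1 0 1 0]
  -> pairs=18 depth=5 groups=5 -> no
String 5 '[][][[][[]][][[[]][]][][][][]]': depth seq [1 0 1 0 1 2 1 2 3 2 1 2 1 2 3 4 3 2 3 2 1 2 1 2 1 2 1 2 1 0]
  -> pairs=15 depth=4 groups=3 -> no
String 6 '[[[[[[[[]]]]]]][][][][][][][][][]]': depth seq [1 2 3 4 5 6 7 8 7 6 5 4 3 2 1 2 1 2 1 2 1 2 1 2 1 2 1 2 1 2 1 2 1 0]
  -> pairs=17 depth=8 groups=1 -> yes

Answer: no no no no no yes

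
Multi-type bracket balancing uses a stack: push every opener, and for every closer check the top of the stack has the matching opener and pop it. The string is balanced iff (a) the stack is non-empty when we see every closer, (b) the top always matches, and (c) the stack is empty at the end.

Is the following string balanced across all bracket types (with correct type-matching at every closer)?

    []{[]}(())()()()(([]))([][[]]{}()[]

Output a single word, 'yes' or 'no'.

pos 0: push '['; stack = [
pos 1: ']' matches '['; pop; stack = (empty)
pos 2: push '{'; stack = {
pos 3: push '['; stack = {[
pos 4: ']' matches '['; pop; stack = {
pos 5: '}' matches '{'; pop; stack = (empty)
pos 6: push '('; stack = (
pos 7: push '('; stack = ((
pos 8: ')' matches '('; pop; stack = (
pos 9: ')' matches '('; pop; stack = (empty)
pos 10: push '('; stack = (
pos 11: ')' matches '('; pop; stack = (empty)
pos 12: push '('; stack = (
pos 13: ')' matches '('; pop; stack = (empty)
pos 14: push '('; stack = (
pos 15: ')' matches '('; pop; stack = (empty)
pos 16: push '('; stack = (
pos 17: push '('; stack = ((
pos 18: push '['; stack = (([
pos 19: ']' matches '['; pop; stack = ((
pos 20: ')' matches '('; pop; stack = (
pos 21: ')' matches '('; pop; stack = (empty)
pos 22: push '('; stack = (
pos 23: push '['; stack = ([
pos 24: ']' matches '['; pop; stack = (
pos 25: push '['; stack = ([
pos 26: push '['; stack = ([[
pos 27: ']' matches '['; pop; stack = ([
pos 28: ']' matches '['; pop; stack = (
pos 29: push '{'; stack = ({
pos 30: '}' matches '{'; pop; stack = (
pos 31: push '('; stack = ((
pos 32: ')' matches '('; pop; stack = (
pos 33: push '['; stack = ([
pos 34: ']' matches '['; pop; stack = (
end: stack still non-empty (() → INVALID
Verdict: unclosed openers at end: ( → no

Answer: no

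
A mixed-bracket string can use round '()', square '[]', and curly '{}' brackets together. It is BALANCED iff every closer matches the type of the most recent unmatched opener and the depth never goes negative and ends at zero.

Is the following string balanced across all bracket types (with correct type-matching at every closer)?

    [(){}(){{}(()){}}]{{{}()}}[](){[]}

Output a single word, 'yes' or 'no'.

pos 0: push '['; stack = [
pos 1: push '('; stack = [(
pos 2: ')' matches '('; pop; stack = [
pos 3: push '{'; stack = [{
pos 4: '}' matches '{'; pop; stack = [
pos 5: push '('; stack = [(
pos 6: ')' matches '('; pop; stack = [
pos 7: push '{'; stack = [{
pos 8: push '{'; stack = [{{
pos 9: '}' matches '{'; pop; stack = [{
pos 10: push '('; stack = [{(
pos 11: push '('; stack = [{((
pos 12: ')' matches '('; pop; stack = [{(
pos 13: ')' matches '('; pop; stack = [{
pos 14: push '{'; stack = [{{
pos 15: '}' matches '{'; pop; stack = [{
pos 16: '}' matches '{'; pop; stack = [
pos 17: ']' matches '['; pop; stack = (empty)
pos 18: push '{'; stack = {
pos 19: push '{'; stack = {{
pos 20: push '{'; stack = {{{
pos 21: '}' matches '{'; pop; stack = {{
pos 22: push '('; stack = {{(
pos 23: ')' matches '('; pop; stack = {{
pos 24: '}' matches '{'; pop; stack = {
pos 25: '}' matches '{'; pop; stack = (empty)
pos 26: push '['; stack = [
pos 27: ']' matches '['; pop; stack = (empty)
pos 28: push '('; stack = (
pos 29: ')' matches '('; pop; stack = (empty)
pos 30: push '{'; stack = {
pos 31: push '['; stack = {[
pos 32: ']' matches '['; pop; stack = {
pos 33: '}' matches '{'; pop; stack = (empty)
end: stack empty → VALID
Verdict: properly nested → yes

Answer: yes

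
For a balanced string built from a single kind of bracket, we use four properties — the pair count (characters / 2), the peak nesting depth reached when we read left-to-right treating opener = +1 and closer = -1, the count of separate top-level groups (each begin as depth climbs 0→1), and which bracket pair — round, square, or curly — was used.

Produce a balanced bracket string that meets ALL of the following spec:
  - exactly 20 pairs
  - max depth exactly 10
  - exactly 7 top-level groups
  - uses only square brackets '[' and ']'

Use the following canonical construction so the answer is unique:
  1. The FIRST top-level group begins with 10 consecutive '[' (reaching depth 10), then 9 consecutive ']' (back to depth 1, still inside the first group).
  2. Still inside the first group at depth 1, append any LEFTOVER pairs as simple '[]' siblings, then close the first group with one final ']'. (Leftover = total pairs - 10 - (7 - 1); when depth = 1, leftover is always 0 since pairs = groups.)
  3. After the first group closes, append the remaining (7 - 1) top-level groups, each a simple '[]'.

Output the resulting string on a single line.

Answer: [[[[[[[[[[]]]]]]]]][][][][]][][][][][][]

Derivation:
Spec: pairs=20 depth=10 groups=7
Leftover pairs = 20 - 10 - (7-1) = 4
First group: deep chain of depth 10 + 4 sibling pairs
Remaining 6 groups: simple '[]' each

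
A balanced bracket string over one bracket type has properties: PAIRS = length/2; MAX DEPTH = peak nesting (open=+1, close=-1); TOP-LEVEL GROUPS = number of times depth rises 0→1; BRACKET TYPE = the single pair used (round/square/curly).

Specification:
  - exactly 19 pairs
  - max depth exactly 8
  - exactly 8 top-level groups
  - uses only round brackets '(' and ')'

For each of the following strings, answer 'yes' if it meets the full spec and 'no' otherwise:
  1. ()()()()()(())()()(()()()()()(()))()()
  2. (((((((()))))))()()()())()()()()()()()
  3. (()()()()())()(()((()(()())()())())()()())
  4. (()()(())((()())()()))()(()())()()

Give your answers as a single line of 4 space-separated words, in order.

String 1 '()()()()()(())()()(()()()()()(()))()()': depth seq [1 0 1 0 1 0 1 0 1 0 1 2 1 0 1 0 1 0 1 2 1 2 1 2 1 2 1 2 1 2 3 2 1 0 1 0 1 0]
  -> pairs=19 depth=3 groups=11 -> no
String 2 '(((((((()))))))()()()())()()()()()()()': depth seq [1 2 3 4 5 6 7 8 7 6 5 4 3 2 1 2 1 2 1 2 1 2 1 0 1 0 1 0 1 0 1 0 1 0 1 0 1 0]
  -> pairs=19 depth=8 groups=8 -> yes
String 3 '(()()()()())()(()((()(()())()())())()()())': depth seq [1 2 1 2 1 2 1 2 1 2 1 0 1 0 1 2 1 2 3 4 3 4 5 4 5 4 3 4 3 4 3 2 3 2 1 2 1 2 1 2 1 0]
  -> pairs=21 depth=5 groups=3 -> no
String 4 '(()()(())((()())()()))()(()())()()': depth seq [1 2 1 2 1 2 3 2 1 2 3 4 3 4 3 2 3 2 3 2 1 0 1 0 1 2 1 2 1 0 1 0 1 0]
  -> pairs=17 depth=4 groups=5 -> no

Answer: no yes no no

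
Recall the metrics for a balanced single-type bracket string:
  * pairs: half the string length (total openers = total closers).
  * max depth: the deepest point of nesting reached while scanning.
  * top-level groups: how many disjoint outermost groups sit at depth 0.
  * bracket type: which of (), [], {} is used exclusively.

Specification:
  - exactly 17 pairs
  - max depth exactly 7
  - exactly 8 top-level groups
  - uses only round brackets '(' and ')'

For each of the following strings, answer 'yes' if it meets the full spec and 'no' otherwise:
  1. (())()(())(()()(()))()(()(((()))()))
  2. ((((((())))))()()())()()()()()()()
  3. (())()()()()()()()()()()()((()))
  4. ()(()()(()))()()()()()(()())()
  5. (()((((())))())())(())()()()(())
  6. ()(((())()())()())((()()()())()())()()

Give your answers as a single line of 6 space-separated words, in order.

Answer: no yes no no no no

Derivation:
String 1 '(())()(())(()()(()))()(()(((()))()))': depth seq [1 2 1 0 1 0 1 2 1 0 1 2 1 2 1 2 3 2 1 0 1 0 1 2 1 2 3 4 5 4 3 2 3 2 1 0]
  -> pairs=18 depth=5 groups=6 -> no
String 2 '((((((())))))()()())()()()()()()()': depth seq [1 2 3 4 5 6 7 6 5 4 3 2 1 2 1 2 1 2 1 0 1 0 1 0 1 0 1 0 1 0 1 0 1 0]
  -> pairs=17 depth=7 groups=8 -> yes
String 3 '(())()()()()()()()()()()()((()))': depth seq [1 2 1 0 1 0 1 0 1 0 1 0 1 0 1 0 1 0 1 0 1 0 1 0 1 0 1 2 3 2 1 0]
  -> pairs=16 depth=3 groups=13 -> no
String 4 '()(()()(()))()()()()()(()())()': depth seq [1 0 1 2 1 2 1 2 3 2 1 0 1 0 1 0 1 0 1 0 1 0 1 2 1 2 1 0 1 0]
  -> pairs=15 depth=3 groups=9 -> no
String 5 '(()((((())))())())(())()()()(())': depth seq [1 2 1 2 3 4 5 6 5 4 3 2 3 2 1 2 1 0 1 2 1 0 1 0 1 0 1 0 1 2 1 0]
  -> pairs=16 depth=6 groups=6 -> no
String 6 '()(((())()())()())((()()()())()())()()': depth seq [1 0 1 2 3 4 3 2 3 2 3 2 1 2 1 2 1 0 1 2 3 2 3 2 3 2 3 2 1 2 1 2 1 0 1 0 1 0]
  -> pairs=19 depth=4 groups=5 -> no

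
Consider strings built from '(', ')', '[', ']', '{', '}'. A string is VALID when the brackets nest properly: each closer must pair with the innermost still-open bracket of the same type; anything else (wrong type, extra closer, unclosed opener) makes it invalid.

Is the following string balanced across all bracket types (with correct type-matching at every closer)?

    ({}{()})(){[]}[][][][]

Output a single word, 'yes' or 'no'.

pos 0: push '('; stack = (
pos 1: push '{'; stack = ({
pos 2: '}' matches '{'; pop; stack = (
pos 3: push '{'; stack = ({
pos 4: push '('; stack = ({(
pos 5: ')' matches '('; pop; stack = ({
pos 6: '}' matches '{'; pop; stack = (
pos 7: ')' matches '('; pop; stack = (empty)
pos 8: push '('; stack = (
pos 9: ')' matches '('; pop; stack = (empty)
pos 10: push '{'; stack = {
pos 11: push '['; stack = {[
pos 12: ']' matches '['; pop; stack = {
pos 13: '}' matches '{'; pop; stack = (empty)
pos 14: push '['; stack = [
pos 15: ']' matches '['; pop; stack = (empty)
pos 16: push '['; stack = [
pos 17: ']' matches '['; pop; stack = (empty)
pos 18: push '['; stack = [
pos 19: ']' matches '['; pop; stack = (empty)
pos 20: push '['; stack = [
pos 21: ']' matches '['; pop; stack = (empty)
end: stack empty → VALID
Verdict: properly nested → yes

Answer: yes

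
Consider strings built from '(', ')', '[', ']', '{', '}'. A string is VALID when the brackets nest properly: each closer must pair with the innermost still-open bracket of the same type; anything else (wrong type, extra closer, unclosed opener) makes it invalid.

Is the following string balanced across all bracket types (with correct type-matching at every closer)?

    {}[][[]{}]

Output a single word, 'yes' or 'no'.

pos 0: push '{'; stack = {
pos 1: '}' matches '{'; pop; stack = (empty)
pos 2: push '['; stack = [
pos 3: ']' matches '['; pop; stack = (empty)
pos 4: push '['; stack = [
pos 5: push '['; stack = [[
pos 6: ']' matches '['; pop; stack = [
pos 7: push '{'; stack = [{
pos 8: '}' matches '{'; pop; stack = [
pos 9: ']' matches '['; pop; stack = (empty)
end: stack empty → VALID
Verdict: properly nested → yes

Answer: yes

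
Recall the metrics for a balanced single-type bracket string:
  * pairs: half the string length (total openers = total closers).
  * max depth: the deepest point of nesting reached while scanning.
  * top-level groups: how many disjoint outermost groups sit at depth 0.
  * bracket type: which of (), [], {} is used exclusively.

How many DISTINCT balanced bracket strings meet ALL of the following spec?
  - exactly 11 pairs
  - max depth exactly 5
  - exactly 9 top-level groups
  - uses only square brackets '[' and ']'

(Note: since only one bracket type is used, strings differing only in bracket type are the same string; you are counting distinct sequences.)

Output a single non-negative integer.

Answer: 0

Derivation:
Spec: pairs=11 depth=5 groups=9
Count(depth <= 5) = 54
Count(depth <= 4) = 54
Count(depth == 5) = 54 - 54 = 0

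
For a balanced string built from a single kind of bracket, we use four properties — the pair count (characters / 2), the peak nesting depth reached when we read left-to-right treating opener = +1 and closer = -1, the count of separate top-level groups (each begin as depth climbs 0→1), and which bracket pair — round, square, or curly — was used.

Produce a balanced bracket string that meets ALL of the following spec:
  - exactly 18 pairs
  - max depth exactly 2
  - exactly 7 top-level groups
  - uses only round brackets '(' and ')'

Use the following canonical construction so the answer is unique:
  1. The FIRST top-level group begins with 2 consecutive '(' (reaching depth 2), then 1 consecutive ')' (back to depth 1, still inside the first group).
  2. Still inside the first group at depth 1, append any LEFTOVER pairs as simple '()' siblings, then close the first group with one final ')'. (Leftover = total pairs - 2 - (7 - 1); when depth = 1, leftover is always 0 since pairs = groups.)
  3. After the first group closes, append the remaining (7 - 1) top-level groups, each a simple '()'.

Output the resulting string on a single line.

Answer: (()()()()()()()()()()())()()()()()()

Derivation:
Spec: pairs=18 depth=2 groups=7
Leftover pairs = 18 - 2 - (7-1) = 10
First group: deep chain of depth 2 + 10 sibling pairs
Remaining 6 groups: simple '()' each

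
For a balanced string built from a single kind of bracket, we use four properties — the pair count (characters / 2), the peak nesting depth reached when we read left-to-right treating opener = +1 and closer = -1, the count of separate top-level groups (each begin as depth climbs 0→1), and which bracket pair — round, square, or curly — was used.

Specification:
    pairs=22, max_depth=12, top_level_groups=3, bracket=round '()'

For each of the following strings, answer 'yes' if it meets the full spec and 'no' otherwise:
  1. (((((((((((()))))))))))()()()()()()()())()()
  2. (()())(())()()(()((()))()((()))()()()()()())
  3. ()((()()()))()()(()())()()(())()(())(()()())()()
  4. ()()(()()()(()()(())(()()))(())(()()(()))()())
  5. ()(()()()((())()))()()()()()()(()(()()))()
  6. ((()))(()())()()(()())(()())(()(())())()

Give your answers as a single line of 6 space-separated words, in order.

String 1 '(((((((((((()))))))))))()()()()()()()())()()': depth seq [1 2 3 4 5 6 7 8 9 10 11 12 11 10 9 8 7 6 5 4 3 2 1 2 1 2 1 2 1 2 1 2 1 2 1 2 1 2 1 0 1 0 1 0]
  -> pairs=22 depth=12 groups=3 -> yes
String 2 '(()())(())()()(()((()))()((()))()()()()()())': depth seq [1 2 1 2 1 0 1 2 1 0 1 0 1 0 1 2 1 2 3 4 3 2 1 2 1 2 3 4 3 2 1 2 1 2 1 2 1 2 1 2 1 2 1 0]
  -> pairs=22 depth=4 groups=5 -> no
String 3 '()((()()()))()()(()())()()(())()(())(()()())()()': depth seq [1 0 1 2 3 2 3 2 3 2 1 0 1 0 1 0 1 2 1 2 1 0 1 0 1 0 1 2 1 0 1 0 1 2 1 0 1 2 1 2 1 2 1 0 1 0 1 0]
  -> pairs=24 depth=3 groups=13 -> no
String 4 '()()(()()()(()()(())(()()))(())(()()(()))()())': depth seq [1 0 1 0 1 2 1 2 1 2 1 2 3 2 3 2 3 4 3 2 3 4 3 4 3 2 1 2 3 2 1 2 3 2 3 2 3 4 3 2 1 2 1 2 1 0]
  -> pairs=23 depth=4 groups=3 -> no
String 5 '()(()()()((())()))()()()()()()(()(()()))()': depth seq [1 0 1 2 1 2 1 2 1 2 3 4 3 2 3 2 1 0 1 0 1 0 1 0 1 0 1 0 1 0 1 2 1 2 3 2 3 2 1 0 1 0]
  -> pairs=21 depth=4 groups=10 -> no
String 6 '((()))(()())()()(()())(()())(()(())())()': depth seq [1 2 3 2 1 0 1 2 1 2 1 0 1 0 1 0 1 2 1 2 1 0 1 2 1 2 1 0 1 2 1 2 3 2 1 2 1 0 1 0]
  -> pairs=20 depth=3 groups=8 -> no

Answer: yes no no no no no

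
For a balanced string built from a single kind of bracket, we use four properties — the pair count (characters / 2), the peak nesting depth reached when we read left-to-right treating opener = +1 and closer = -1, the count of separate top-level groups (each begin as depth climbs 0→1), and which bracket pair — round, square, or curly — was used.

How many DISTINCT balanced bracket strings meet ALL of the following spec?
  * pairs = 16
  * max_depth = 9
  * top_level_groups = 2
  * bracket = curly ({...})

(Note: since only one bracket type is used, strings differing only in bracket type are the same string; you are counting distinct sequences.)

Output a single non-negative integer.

Answer: 372708

Derivation:
Spec: pairs=16 depth=9 groups=2
Count(depth <= 9) = 9545031
Count(depth <= 8) = 9172323
Count(depth == 9) = 9545031 - 9172323 = 372708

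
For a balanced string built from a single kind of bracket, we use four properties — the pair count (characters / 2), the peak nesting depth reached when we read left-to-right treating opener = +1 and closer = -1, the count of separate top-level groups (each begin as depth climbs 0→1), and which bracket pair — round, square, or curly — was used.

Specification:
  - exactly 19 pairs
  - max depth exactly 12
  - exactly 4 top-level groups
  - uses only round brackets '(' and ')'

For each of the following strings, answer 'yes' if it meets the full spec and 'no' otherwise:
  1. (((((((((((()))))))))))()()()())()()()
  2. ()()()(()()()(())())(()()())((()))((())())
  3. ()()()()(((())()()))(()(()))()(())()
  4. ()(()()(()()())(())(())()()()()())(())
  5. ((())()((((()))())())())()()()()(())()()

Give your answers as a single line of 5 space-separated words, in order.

String 1 '(((((((((((()))))))))))()()()())()()()': depth seq [1 2 3 4 5 6 7 8 9 10 11 12 11 10 9 8 7 6 5 4 3 2 1 2 1 2 1 2 1 2 1 0 1 0 1 0 1 0]
  -> pairs=19 depth=12 groups=4 -> yes
String 2 '()()()(()()()(())())(()()())((()))((())())': depth seq [1 0 1 0 1 0 1 2 1 2 1 2 1 2 3 2 1 2 1 0 1 2 1 2 1 2 1 0 1 2 3 2 1 0 1 2 3 2 1 2 1 0]
  -> pairs=21 depth=3 groups=7 -> no
String 3 '()()()()(((())()()))(()(()))()(())()': depth seq [1 0 1 0 1 0 1 0 1 2 3 4 3 2 3 2 3 2 1 0 1 2 1 2 3 2 1 0 1 0 1 2 1 0 1 0]
  -> pairs=18 depth=4 groups=9 -> no
String 4 '()(()()(()()())(())(())()()()()())(())': depth seq [1 0 1 2 1 2 1 2 3 2 3 2 3 2 1 2 3 2 1 2 3 2 1 2 1 2 1 2 1 2 1 2 1 0 1 2 1 0]
  -> pairs=19 depth=3 groups=3 -> no
String 5 '((())()((((()))())())())()()()()(())()()': depth seq [1 2 3 2 1 2 1 2 3 4 5 6 5 4 3 4 3 2 3 2 1 2 1 0 1 0 1 0 1 0 1 0 1 2 1 0 1 0 1 0]
  -> pairs=20 depth=6 groups=8 -> no

Answer: yes no no no no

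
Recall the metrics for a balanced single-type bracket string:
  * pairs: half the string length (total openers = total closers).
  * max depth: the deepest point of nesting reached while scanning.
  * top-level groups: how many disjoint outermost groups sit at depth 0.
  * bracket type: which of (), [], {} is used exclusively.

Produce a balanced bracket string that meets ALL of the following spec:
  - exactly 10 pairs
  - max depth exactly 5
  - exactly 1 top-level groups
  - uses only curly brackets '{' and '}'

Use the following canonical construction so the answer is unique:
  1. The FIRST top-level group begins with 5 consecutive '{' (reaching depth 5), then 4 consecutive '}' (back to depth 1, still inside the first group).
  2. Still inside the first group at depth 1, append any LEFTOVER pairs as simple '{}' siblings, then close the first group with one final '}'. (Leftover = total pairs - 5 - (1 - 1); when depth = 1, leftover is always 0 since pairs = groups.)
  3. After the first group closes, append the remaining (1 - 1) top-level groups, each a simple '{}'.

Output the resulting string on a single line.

Spec: pairs=10 depth=5 groups=1
Leftover pairs = 10 - 5 - (1-1) = 5
First group: deep chain of depth 5 + 5 sibling pairs
Remaining 0 groups: simple '{}' each

Answer: {{{{{}}}}{}{}{}{}{}}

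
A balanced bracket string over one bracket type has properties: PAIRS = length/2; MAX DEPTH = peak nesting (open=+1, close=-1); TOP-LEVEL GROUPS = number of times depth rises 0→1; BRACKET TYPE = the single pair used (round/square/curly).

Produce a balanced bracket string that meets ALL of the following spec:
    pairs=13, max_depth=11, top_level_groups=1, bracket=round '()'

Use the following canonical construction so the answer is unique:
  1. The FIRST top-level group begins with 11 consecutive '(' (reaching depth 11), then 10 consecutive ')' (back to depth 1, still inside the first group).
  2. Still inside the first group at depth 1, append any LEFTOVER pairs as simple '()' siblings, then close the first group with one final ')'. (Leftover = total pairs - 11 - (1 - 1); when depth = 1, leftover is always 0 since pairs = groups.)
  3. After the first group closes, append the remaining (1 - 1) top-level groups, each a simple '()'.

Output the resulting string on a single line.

Spec: pairs=13 depth=11 groups=1
Leftover pairs = 13 - 11 - (1-1) = 2
First group: deep chain of depth 11 + 2 sibling pairs
Remaining 0 groups: simple '()' each

Answer: ((((((((((())))))))))()())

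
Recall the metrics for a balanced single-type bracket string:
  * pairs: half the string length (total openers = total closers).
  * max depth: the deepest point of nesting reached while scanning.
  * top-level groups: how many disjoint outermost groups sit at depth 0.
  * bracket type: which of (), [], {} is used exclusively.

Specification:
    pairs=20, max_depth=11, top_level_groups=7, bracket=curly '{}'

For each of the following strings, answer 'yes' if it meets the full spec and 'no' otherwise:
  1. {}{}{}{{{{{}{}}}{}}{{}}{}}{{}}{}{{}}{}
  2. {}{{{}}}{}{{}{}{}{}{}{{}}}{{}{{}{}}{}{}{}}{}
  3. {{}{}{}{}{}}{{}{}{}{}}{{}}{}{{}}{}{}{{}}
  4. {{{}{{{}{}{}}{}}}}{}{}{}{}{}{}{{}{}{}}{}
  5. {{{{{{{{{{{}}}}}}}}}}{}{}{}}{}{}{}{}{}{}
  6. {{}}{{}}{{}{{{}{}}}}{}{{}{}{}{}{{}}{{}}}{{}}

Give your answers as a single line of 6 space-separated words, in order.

String 1 '{}{}{}{{{{{}{}}}{}}{{}}{}}{{}}{}{{}}{}': depth seq [1 0 1 0 1 0 1 2 3 4 5 4 5 4 3 2 3 2 1 2 3 2 1 2 1 0 1 2 1 0 1 0 1 2 1 0 1 0]
  -> pairs=19 depth=5 groups=8 -> no
String 2 '{}{{{}}}{}{{}{}{}{}{}{{}}}{{}{{}{}}{}{}{}}{}': depth seq [1 0 1 2 3 2 1 0 1 0 1 2 1 2 1 2 1 2 1 2 1 2 3 2 1 0 1 2 1 2 3 2 3 2 1 2 1 2 1 2 1 0 1 0]
  -> pairs=22 depth=3 groups=6 -> no
String 3 '{{}{}{}{}{}}{{}{}{}{}}{{}}{}{{}}{}{}{{}}': depth seq [1 2 1 2 1 2 1 2 1 2 1 0 1 2 1 2 1 2 1 2 1 0 1 2 1 0 1 0 1 2 1 0 1 0 1 0 1 2 1 0]
  -> pairs=20 depth=2 groups=8 -> no
String 4 '{{{}{{{}{}{}}{}}}}{}{}{}{}{}{}{{}{}{}}{}': depth seq [1 2 3 2 3 4 5 4 5 4 5 4 3 4 3 2 1 0 1 0 1 0 1 0 1 0 1 0 1 0 1 2 1 2 1 2 1 0 1 0]
  -> pairs=20 depth=5 groups=9 -> no
String 5 '{{{{{{{{{{{}}}}}}}}}}{}{}{}}{}{}{}{}{}{}': depth seq [1 2 3 4 5 6 7 8 9 10 11 10 9 8 7 6 5 4 3 2 1 2 1 2 1 2 1 0 1 0 1 0 1 0 1 0 1 0 1 0]
  -> pairs=20 depth=11 groups=7 -> yes
String 6 '{{}}{{}}{{}{{{}{}}}}{}{{}{}{}{}{{}}{{}}}{{}}': depth seq [1 2 1 0 1 2 1 0 1 2 1 2 3 4 3 4 3 2 1 0 1 0 1 2 1 2 1 2 1 2 1 2 3 2 1 2 3 2 1 0 1 2 1 0]
  -> pairs=22 depth=4 groups=6 -> no

Answer: no no no no yes no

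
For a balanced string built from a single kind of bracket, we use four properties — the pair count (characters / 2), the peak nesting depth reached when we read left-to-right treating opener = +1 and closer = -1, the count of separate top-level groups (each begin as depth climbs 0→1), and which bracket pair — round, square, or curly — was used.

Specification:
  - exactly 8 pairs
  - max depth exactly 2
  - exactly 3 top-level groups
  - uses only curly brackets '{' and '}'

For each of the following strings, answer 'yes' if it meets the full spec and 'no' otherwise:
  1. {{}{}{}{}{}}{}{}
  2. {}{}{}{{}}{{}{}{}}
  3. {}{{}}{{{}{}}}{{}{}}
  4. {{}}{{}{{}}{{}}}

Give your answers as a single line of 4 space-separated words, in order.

Answer: yes no no no

Derivation:
String 1 '{{}{}{}{}{}}{}{}': depth seq [1 2 1 2 1 2 1 2 1 2 1 0 1 0 1 0]
  -> pairs=8 depth=2 groups=3 -> yes
String 2 '{}{}{}{{}}{{}{}{}}': depth seq [1 0 1 0 1 0 1 2 1 0 1 2 1 2 1 2 1 0]
  -> pairs=9 depth=2 groups=5 -> no
String 3 '{}{{}}{{{}{}}}{{}{}}': depth seq [1 0 1 2 1 0 1 2 3 2 3 2 1 0 1 2 1 2 1 0]
  -> pairs=10 depth=3 groups=4 -> no
String 4 '{{}}{{}{{}}{{}}}': depth seq [1 2 1 0 1 2 1 2 3 2 1 2 3 2 1 0]
  -> pairs=8 depth=3 groups=2 -> no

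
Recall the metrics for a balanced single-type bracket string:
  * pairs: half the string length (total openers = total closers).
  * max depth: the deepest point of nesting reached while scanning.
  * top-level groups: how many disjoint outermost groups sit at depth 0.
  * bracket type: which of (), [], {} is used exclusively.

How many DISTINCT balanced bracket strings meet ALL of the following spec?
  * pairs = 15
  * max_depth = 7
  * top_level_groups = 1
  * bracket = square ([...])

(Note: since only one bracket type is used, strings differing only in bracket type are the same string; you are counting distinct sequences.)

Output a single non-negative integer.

Answer: 587951

Derivation:
Spec: pairs=15 depth=7 groups=1
Count(depth <= 7) = 2145600
Count(depth <= 6) = 1557649
Count(depth == 7) = 2145600 - 1557649 = 587951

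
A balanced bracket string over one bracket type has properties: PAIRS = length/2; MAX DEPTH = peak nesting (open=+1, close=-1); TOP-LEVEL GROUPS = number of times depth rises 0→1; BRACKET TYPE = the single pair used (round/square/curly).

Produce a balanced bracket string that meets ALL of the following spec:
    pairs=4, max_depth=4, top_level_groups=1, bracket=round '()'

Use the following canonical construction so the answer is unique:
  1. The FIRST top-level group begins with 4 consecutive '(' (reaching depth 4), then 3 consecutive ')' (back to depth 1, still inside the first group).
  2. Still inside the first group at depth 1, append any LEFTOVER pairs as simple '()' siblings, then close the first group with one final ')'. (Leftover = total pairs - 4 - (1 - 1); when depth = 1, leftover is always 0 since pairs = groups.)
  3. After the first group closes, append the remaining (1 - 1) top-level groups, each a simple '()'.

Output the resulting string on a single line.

Answer: (((())))

Derivation:
Spec: pairs=4 depth=4 groups=1
Leftover pairs = 4 - 4 - (1-1) = 0
First group: deep chain of depth 4 + 0 sibling pairs
Remaining 0 groups: simple '()' each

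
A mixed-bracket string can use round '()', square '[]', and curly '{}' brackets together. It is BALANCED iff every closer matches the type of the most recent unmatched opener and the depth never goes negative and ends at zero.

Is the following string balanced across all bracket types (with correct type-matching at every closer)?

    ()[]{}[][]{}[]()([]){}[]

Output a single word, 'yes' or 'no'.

Answer: yes

Derivation:
pos 0: push '('; stack = (
pos 1: ')' matches '('; pop; stack = (empty)
pos 2: push '['; stack = [
pos 3: ']' matches '['; pop; stack = (empty)
pos 4: push '{'; stack = {
pos 5: '}' matches '{'; pop; stack = (empty)
pos 6: push '['; stack = [
pos 7: ']' matches '['; pop; stack = (empty)
pos 8: push '['; stack = [
pos 9: ']' matches '['; pop; stack = (empty)
pos 10: push '{'; stack = {
pos 11: '}' matches '{'; pop; stack = (empty)
pos 12: push '['; stack = [
pos 13: ']' matches '['; pop; stack = (empty)
pos 14: push '('; stack = (
pos 15: ')' matches '('; pop; stack = (empty)
pos 16: push '('; stack = (
pos 17: push '['; stack = ([
pos 18: ']' matches '['; pop; stack = (
pos 19: ')' matches '('; pop; stack = (empty)
pos 20: push '{'; stack = {
pos 21: '}' matches '{'; pop; stack = (empty)
pos 22: push '['; stack = [
pos 23: ']' matches '['; pop; stack = (empty)
end: stack empty → VALID
Verdict: properly nested → yes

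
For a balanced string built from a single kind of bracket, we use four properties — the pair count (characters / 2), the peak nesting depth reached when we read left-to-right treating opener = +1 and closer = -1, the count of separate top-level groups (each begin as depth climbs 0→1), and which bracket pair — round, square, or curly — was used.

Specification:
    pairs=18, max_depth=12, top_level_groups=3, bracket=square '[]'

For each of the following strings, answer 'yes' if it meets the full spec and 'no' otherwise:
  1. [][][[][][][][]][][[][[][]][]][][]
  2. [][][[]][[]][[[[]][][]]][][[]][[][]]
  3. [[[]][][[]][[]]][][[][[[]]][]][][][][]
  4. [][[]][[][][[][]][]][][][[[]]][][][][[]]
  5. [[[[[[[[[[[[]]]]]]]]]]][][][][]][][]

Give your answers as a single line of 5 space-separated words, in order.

String 1 '[][][[][][][][]][][[][[][]][]][][]': depth seq [1 0 1 0 1 2 1 2 1 2 1 2 1 2 1 0 1 0 1 2 1 2 3 2 3 2 1 2 1 0 1 0 1 0]
  -> pairs=17 depth=3 groups=7 -> no
String 2 '[][][[]][[]][[[[]][][]]][][[]][[][]]': depth seq [1 0 1 0 1 2 1 0 1 2 1 0 1 2 3 4 3 2 3 2 3 2 1 0 1 0 1 2 1 0 1 2 1 2 1 0]
  -> pairs=18 depth=4 groups=8 -> no
String 3 '[[[]][][[]][[]]][][[][[[]]][]][][][][]': depth seq [1 2 3 2 1 2 1 2 3 2 1 2 3 2 1 0 1 0 1 2 1 2 3 4 3 2 1 2 1 0 1 0 1 0 1 0 1 0]
  -> pairs=19 depth=4 groups=7 -> no
String 4 '[][[]][[][][[][]][]][][][[[]]][][][][[]]': depth seq [1 0 1 2 1 0 1 2 1 2 1 2 3 2 3 2 1 2 1 0 1 0 1 0 1 2 3 2 1 0 1 0 1 0 1 0 1 2 1 0]
  -> pairs=20 depth=3 groups=10 -> no
String 5 '[[[[[[[[[[[[]]]]]]]]]]][][][][]][][]': depth seq [1 2 3 4 5 6 7 8 9 10 11 12 11 10 9 8 7 6 5 4 3 2 1 2 1 2 1 2 1 2 1 0 1 0 1 0]
  -> pairs=18 depth=12 groups=3 -> yes

Answer: no no no no yes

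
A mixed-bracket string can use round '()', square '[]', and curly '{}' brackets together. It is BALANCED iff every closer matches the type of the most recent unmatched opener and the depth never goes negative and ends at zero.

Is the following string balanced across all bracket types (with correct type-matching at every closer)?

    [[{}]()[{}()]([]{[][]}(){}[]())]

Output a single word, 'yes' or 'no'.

pos 0: push '['; stack = [
pos 1: push '['; stack = [[
pos 2: push '{'; stack = [[{
pos 3: '}' matches '{'; pop; stack = [[
pos 4: ']' matches '['; pop; stack = [
pos 5: push '('; stack = [(
pos 6: ')' matches '('; pop; stack = [
pos 7: push '['; stack = [[
pos 8: push '{'; stack = [[{
pos 9: '}' matches '{'; pop; stack = [[
pos 10: push '('; stack = [[(
pos 11: ')' matches '('; pop; stack = [[
pos 12: ']' matches '['; pop; stack = [
pos 13: push '('; stack = [(
pos 14: push '['; stack = [([
pos 15: ']' matches '['; pop; stack = [(
pos 16: push '{'; stack = [({
pos 17: push '['; stack = [({[
pos 18: ']' matches '['; pop; stack = [({
pos 19: push '['; stack = [({[
pos 20: ']' matches '['; pop; stack = [({
pos 21: '}' matches '{'; pop; stack = [(
pos 22: push '('; stack = [((
pos 23: ')' matches '('; pop; stack = [(
pos 24: push '{'; stack = [({
pos 25: '}' matches '{'; pop; stack = [(
pos 26: push '['; stack = [([
pos 27: ']' matches '['; pop; stack = [(
pos 28: push '('; stack = [((
pos 29: ')' matches '('; pop; stack = [(
pos 30: ')' matches '('; pop; stack = [
pos 31: ']' matches '['; pop; stack = (empty)
end: stack empty → VALID
Verdict: properly nested → yes

Answer: yes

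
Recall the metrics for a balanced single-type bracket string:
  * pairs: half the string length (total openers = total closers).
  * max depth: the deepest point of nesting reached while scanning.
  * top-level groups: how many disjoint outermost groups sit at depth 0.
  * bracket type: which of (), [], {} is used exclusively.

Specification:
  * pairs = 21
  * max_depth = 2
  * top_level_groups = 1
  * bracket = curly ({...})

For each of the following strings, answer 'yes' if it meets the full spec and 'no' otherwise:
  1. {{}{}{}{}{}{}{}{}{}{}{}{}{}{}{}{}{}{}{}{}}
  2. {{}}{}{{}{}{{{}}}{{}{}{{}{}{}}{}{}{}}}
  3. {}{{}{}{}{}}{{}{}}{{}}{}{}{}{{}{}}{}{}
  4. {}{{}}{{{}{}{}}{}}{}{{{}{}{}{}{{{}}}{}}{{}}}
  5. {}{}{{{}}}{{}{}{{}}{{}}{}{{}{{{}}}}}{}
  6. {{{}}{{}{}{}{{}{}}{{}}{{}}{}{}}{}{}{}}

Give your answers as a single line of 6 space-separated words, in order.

String 1 '{{}{}{}{}{}{}{}{}{}{}{}{}{}{}{}{}{}{}{}{}}': depth seq [1 2 1 2 1 2 1 2 1 2 1 2 1 2 1 2 1 2 1 2 1 2 1 2 1 2 1 2 1 2 1 2 1 2 1 2 1 2 1 2 1 0]
  -> pairs=21 depth=2 groups=1 -> yes
String 2 '{{}}{}{{}{}{{{}}}{{}{}{{}{}{}}{}{}{}}}': depth seq [1 2 1 0 1 0 1 2 1 2 1 2 3 4 3 2 1 2 3 2 3 2 3 4 3 4 3 4 3 2 3 2 3 2 3 2 1 0]
  -> pairs=19 depth=4 groups=3 -> no
String 3 '{}{{}{}{}{}}{{}{}}{{}}{}{}{}{{}{}}{}{}': depth seq [1 0 1 2 1 2 1 2 1 2 1 0 1 2 1 2 1 0 1 2 1 0 1 0 1 0 1 0 1 2 1 2 1 0 1 0 1 0]
  -> pairs=19 depth=2 groups=10 -> no
String 4 '{}{{}}{{{}{}{}}{}}{}{{{}{}{}{}{{{}}}{}}{{}}}': depth seq [1 0 1 2 1 0 1 2 3 2 3 2 3 2 1 2 1 0 1 0 1 2 3 2 3 2 3 2 3 2 3 4 5 4 3 2 3 2 1 2 3 2 1 0]
  -> pairs=22 depth=5 groups=5 -> no
String 5 '{}{}{{{}}}{{}{}{{}}{{}}{}{{}{{{}}}}}{}': depth seq [1 0 1 0 1 2 3 2 1 0 1 2 1 2 1 2 3 2 1 2 3 2 1 2 1 2 3 2 3 4 5 4 3 2 1 0 1 0]
  -> pairs=19 depth=5 groups=5 -> no
String 6 '{{{}}{{}{}{}{{}{}}{{}}{{}}{}{}}{}{}{}}': depth seq [1 2 3 2 1 2 3 2 3 2 3 2 3 4 3 4 3 2 3 4 3 2 3 4 3 2 3 2 3 2 1 2 1 2 1 2 1 0]
  -> pairs=19 depth=4 groups=1 -> no

Answer: yes no no no no no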